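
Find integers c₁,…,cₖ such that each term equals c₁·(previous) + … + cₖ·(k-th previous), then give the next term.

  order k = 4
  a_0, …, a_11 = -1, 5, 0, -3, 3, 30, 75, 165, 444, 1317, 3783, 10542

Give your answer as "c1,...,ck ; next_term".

  a_4 = 3·-3 + -2·0 + 3·5 + 3·-1 = 3
  a_5 = 3·3 + -2·-3 + 3·0 + 3·5 = 30
  a_6 = 3·30 + -2·3 + 3·-3 + 3·0 = 75
  a_7 = 3·75 + -2·30 + 3·3 + 3·-3 = 165
  a_8 = 3·165 + -2·75 + 3·30 + 3·3 = 444
  a_9 = 3·444 + -2·165 + 3·75 + 3·30 = 1317
  a_10 = 3·1317 + -2·444 + 3·165 + 3·75 = 3783
  a_11 = 3·3783 + -2·1317 + 3·444 + 3·165 = 10542
  a_12 = 3·10542 + -2·3783 + 3·1317 + 3·444 = 29343

3,-2,3,3 ; 29343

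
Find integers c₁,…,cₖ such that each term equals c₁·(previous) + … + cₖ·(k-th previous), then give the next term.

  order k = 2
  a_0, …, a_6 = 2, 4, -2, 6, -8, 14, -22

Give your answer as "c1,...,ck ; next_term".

-1,1 ; 36

  a_2 = -1·4 + 1·2 = -2
  a_3 = -1·-2 + 1·4 = 6
  a_4 = -1·6 + 1·-2 = -8
  a_5 = -1·-8 + 1·6 = 14
  a_6 = -1·14 + 1·-8 = -22
  a_7 = -1·-22 + 1·14 = 36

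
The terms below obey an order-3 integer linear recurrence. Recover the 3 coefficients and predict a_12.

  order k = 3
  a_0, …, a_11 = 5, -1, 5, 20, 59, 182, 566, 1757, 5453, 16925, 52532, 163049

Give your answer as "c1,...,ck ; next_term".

3,0,1 ; 506072

  a_3 = 3·5 + 0·-1 + 1·5 = 20
  a_4 = 3·20 + 0·5 + 1·-1 = 59
  a_5 = 3·59 + 0·20 + 1·5 = 182
  a_6 = 3·182 + 0·59 + 1·20 = 566
  a_7 = 3·566 + 0·182 + 1·59 = 1757
  a_8 = 3·1757 + 0·566 + 1·182 = 5453
  a_9 = 3·5453 + 0·1757 + 1·566 = 16925
  a_10 = 3·16925 + 0·5453 + 1·1757 = 52532
  a_11 = 3·52532 + 0·16925 + 1·5453 = 163049
  a_12 = 3·163049 + 0·52532 + 1·16925 = 506072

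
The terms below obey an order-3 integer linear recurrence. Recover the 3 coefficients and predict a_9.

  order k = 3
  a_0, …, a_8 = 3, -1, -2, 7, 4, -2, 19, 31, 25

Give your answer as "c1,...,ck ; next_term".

  a_3 = 1·-2 + 0·-1 + 3·3 = 7
  a_4 = 1·7 + 0·-2 + 3·-1 = 4
  a_5 = 1·4 + 0·7 + 3·-2 = -2
  a_6 = 1·-2 + 0·4 + 3·7 = 19
  a_7 = 1·19 + 0·-2 + 3·4 = 31
  a_8 = 1·31 + 0·19 + 3·-2 = 25
  a_9 = 1·25 + 0·31 + 3·19 = 82

1,0,3 ; 82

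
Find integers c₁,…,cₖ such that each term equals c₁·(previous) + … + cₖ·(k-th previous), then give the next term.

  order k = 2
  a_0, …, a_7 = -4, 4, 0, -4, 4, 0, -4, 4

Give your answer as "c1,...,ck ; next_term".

  a_2 = -1·4 + -1·-4 = 0
  a_3 = -1·0 + -1·4 = -4
  a_4 = -1·-4 + -1·0 = 4
  a_5 = -1·4 + -1·-4 = 0
  a_6 = -1·0 + -1·4 = -4
  a_7 = -1·-4 + -1·0 = 4
  a_8 = -1·4 + -1·-4 = 0

-1,-1 ; 0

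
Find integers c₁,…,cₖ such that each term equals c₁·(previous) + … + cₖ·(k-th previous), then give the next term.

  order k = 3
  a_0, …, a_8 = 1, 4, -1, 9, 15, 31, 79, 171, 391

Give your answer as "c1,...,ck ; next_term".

  a_3 = 1·-1 + 2·4 + 2·1 = 9
  a_4 = 1·9 + 2·-1 + 2·4 = 15
  a_5 = 1·15 + 2·9 + 2·-1 = 31
  a_6 = 1·31 + 2·15 + 2·9 = 79
  a_7 = 1·79 + 2·31 + 2·15 = 171
  a_8 = 1·171 + 2·79 + 2·31 = 391
  a_9 = 1·391 + 2·171 + 2·79 = 891

1,2,2 ; 891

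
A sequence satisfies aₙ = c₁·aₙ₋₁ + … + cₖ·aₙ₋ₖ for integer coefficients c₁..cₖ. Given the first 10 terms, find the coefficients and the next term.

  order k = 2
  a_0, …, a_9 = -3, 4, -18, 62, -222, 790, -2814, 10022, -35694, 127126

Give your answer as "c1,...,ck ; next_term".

-3,2 ; -452766

  a_2 = -3·4 + 2·-3 = -18
  a_3 = -3·-18 + 2·4 = 62
  a_4 = -3·62 + 2·-18 = -222
  a_5 = -3·-222 + 2·62 = 790
  a_6 = -3·790 + 2·-222 = -2814
  a_7 = -3·-2814 + 2·790 = 10022
  a_8 = -3·10022 + 2·-2814 = -35694
  a_9 = -3·-35694 + 2·10022 = 127126
  a_10 = -3·127126 + 2·-35694 = -452766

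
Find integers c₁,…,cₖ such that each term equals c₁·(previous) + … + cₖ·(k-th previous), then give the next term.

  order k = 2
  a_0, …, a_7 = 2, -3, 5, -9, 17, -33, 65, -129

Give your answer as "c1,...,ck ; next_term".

-3,-2 ; 257

  a_2 = -3·-3 + -2·2 = 5
  a_3 = -3·5 + -2·-3 = -9
  a_4 = -3·-9 + -2·5 = 17
  a_5 = -3·17 + -2·-9 = -33
  a_6 = -3·-33 + -2·17 = 65
  a_7 = -3·65 + -2·-33 = -129
  a_8 = -3·-129 + -2·65 = 257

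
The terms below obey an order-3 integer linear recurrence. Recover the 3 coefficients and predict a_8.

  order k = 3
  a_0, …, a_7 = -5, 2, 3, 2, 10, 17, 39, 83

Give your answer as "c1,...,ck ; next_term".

  a_3 = 1·3 + 2·2 + 1·-5 = 2
  a_4 = 1·2 + 2·3 + 1·2 = 10
  a_5 = 1·10 + 2·2 + 1·3 = 17
  a_6 = 1·17 + 2·10 + 1·2 = 39
  a_7 = 1·39 + 2·17 + 1·10 = 83
  a_8 = 1·83 + 2·39 + 1·17 = 178

1,2,1 ; 178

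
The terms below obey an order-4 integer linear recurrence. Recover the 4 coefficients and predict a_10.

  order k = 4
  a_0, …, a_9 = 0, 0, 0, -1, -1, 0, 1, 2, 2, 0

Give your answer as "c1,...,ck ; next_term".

  a_4 = 1·-1 + -1·0 + 0·0 + -1·0 = -1
  a_5 = 1·-1 + -1·-1 + 0·0 + -1·0 = 0
  a_6 = 1·0 + -1·-1 + 0·-1 + -1·0 = 1
  a_7 = 1·1 + -1·0 + 0·-1 + -1·-1 = 2
  a_8 = 1·2 + -1·1 + 0·0 + -1·-1 = 2
  a_9 = 1·2 + -1·2 + 0·1 + -1·0 = 0
  a_10 = 1·0 + -1·2 + 0·2 + -1·1 = -3

1,-1,0,-1 ; -3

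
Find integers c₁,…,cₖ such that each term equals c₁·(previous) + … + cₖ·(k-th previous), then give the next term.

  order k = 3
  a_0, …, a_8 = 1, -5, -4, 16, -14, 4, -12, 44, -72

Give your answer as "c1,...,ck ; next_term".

-2,-2,-2 ; 80

  a_3 = -2·-4 + -2·-5 + -2·1 = 16
  a_4 = -2·16 + -2·-4 + -2·-5 = -14
  a_5 = -2·-14 + -2·16 + -2·-4 = 4
  a_6 = -2·4 + -2·-14 + -2·16 = -12
  a_7 = -2·-12 + -2·4 + -2·-14 = 44
  a_8 = -2·44 + -2·-12 + -2·4 = -72
  a_9 = -2·-72 + -2·44 + -2·-12 = 80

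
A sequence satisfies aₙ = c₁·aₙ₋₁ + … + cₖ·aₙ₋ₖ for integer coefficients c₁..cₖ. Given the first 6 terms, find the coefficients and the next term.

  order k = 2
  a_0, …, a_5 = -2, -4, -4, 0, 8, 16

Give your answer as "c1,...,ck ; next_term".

2,-2 ; 16

  a_2 = 2·-4 + -2·-2 = -4
  a_3 = 2·-4 + -2·-4 = 0
  a_4 = 2·0 + -2·-4 = 8
  a_5 = 2·8 + -2·0 = 16
  a_6 = 2·16 + -2·8 = 16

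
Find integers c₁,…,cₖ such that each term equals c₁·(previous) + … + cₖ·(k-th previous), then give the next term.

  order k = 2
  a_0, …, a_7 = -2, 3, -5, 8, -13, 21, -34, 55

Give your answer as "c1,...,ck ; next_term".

  a_2 = -1·3 + 1·-2 = -5
  a_3 = -1·-5 + 1·3 = 8
  a_4 = -1·8 + 1·-5 = -13
  a_5 = -1·-13 + 1·8 = 21
  a_6 = -1·21 + 1·-13 = -34
  a_7 = -1·-34 + 1·21 = 55
  a_8 = -1·55 + 1·-34 = -89

-1,1 ; -89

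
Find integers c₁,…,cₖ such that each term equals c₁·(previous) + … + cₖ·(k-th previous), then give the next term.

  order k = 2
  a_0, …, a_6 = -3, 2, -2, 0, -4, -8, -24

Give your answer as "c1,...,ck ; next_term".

  a_2 = 2·2 + 2·-3 = -2
  a_3 = 2·-2 + 2·2 = 0
  a_4 = 2·0 + 2·-2 = -4
  a_5 = 2·-4 + 2·0 = -8
  a_6 = 2·-8 + 2·-4 = -24
  a_7 = 2·-24 + 2·-8 = -64

2,2 ; -64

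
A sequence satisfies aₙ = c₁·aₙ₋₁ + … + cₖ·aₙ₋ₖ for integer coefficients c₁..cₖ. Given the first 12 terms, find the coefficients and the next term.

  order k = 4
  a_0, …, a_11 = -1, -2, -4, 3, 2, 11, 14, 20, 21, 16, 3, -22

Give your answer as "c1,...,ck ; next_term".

  a_4 = 1·3 + 1·-4 + -1·-2 + -1·-1 = 2
  a_5 = 1·2 + 1·3 + -1·-4 + -1·-2 = 11
  a_6 = 1·11 + 1·2 + -1·3 + -1·-4 = 14
  a_7 = 1·14 + 1·11 + -1·2 + -1·3 = 20
  a_8 = 1·20 + 1·14 + -1·11 + -1·2 = 21
  a_9 = 1·21 + 1·20 + -1·14 + -1·11 = 16
  a_10 = 1·16 + 1·21 + -1·20 + -1·14 = 3
  a_11 = 1·3 + 1·16 + -1·21 + -1·20 = -22
  a_12 = 1·-22 + 1·3 + -1·16 + -1·21 = -56

1,1,-1,-1 ; -56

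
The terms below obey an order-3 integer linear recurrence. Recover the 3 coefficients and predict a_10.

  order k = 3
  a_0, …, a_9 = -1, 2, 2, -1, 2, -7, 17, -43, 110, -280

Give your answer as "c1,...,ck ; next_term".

-2,1,-1 ; 713

  a_3 = -2·2 + 1·2 + -1·-1 = -1
  a_4 = -2·-1 + 1·2 + -1·2 = 2
  a_5 = -2·2 + 1·-1 + -1·2 = -7
  a_6 = -2·-7 + 1·2 + -1·-1 = 17
  a_7 = -2·17 + 1·-7 + -1·2 = -43
  a_8 = -2·-43 + 1·17 + -1·-7 = 110
  a_9 = -2·110 + 1·-43 + -1·17 = -280
  a_10 = -2·-280 + 1·110 + -1·-43 = 713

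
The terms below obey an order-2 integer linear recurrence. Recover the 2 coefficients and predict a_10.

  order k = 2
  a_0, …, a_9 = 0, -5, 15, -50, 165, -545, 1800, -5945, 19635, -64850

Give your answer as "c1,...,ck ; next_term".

-3,1 ; 214185

  a_2 = -3·-5 + 1·0 = 15
  a_3 = -3·15 + 1·-5 = -50
  a_4 = -3·-50 + 1·15 = 165
  a_5 = -3·165 + 1·-50 = -545
  a_6 = -3·-545 + 1·165 = 1800
  a_7 = -3·1800 + 1·-545 = -5945
  a_8 = -3·-5945 + 1·1800 = 19635
  a_9 = -3·19635 + 1·-5945 = -64850
  a_10 = -3·-64850 + 1·19635 = 214185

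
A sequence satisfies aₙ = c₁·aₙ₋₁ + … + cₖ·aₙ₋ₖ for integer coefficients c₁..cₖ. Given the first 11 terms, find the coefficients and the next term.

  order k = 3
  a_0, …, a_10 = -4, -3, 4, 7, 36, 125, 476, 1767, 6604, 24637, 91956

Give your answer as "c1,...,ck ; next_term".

3,3,-1 ; 343175

  a_3 = 3·4 + 3·-3 + -1·-4 = 7
  a_4 = 3·7 + 3·4 + -1·-3 = 36
  a_5 = 3·36 + 3·7 + -1·4 = 125
  a_6 = 3·125 + 3·36 + -1·7 = 476
  a_7 = 3·476 + 3·125 + -1·36 = 1767
  a_8 = 3·1767 + 3·476 + -1·125 = 6604
  a_9 = 3·6604 + 3·1767 + -1·476 = 24637
  a_10 = 3·24637 + 3·6604 + -1·1767 = 91956
  a_11 = 3·91956 + 3·24637 + -1·6604 = 343175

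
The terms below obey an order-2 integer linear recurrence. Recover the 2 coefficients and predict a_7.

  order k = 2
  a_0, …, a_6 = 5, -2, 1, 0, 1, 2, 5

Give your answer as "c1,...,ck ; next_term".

  a_2 = 2·-2 + 1·5 = 1
  a_3 = 2·1 + 1·-2 = 0
  a_4 = 2·0 + 1·1 = 1
  a_5 = 2·1 + 1·0 = 2
  a_6 = 2·2 + 1·1 = 5
  a_7 = 2·5 + 1·2 = 12

2,1 ; 12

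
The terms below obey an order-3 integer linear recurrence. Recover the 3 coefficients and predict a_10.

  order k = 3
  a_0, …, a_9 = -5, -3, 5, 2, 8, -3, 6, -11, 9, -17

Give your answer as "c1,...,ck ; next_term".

  a_3 = 0·5 + 1·-3 + -1·-5 = 2
  a_4 = 0·2 + 1·5 + -1·-3 = 8
  a_5 = 0·8 + 1·2 + -1·5 = -3
  a_6 = 0·-3 + 1·8 + -1·2 = 6
  a_7 = 0·6 + 1·-3 + -1·8 = -11
  a_8 = 0·-11 + 1·6 + -1·-3 = 9
  a_9 = 0·9 + 1·-11 + -1·6 = -17
  a_10 = 0·-17 + 1·9 + -1·-11 = 20

0,1,-1 ; 20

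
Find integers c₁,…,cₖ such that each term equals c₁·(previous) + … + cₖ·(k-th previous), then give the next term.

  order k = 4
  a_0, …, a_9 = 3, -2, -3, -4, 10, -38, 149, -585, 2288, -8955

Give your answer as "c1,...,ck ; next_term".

-3,3,-2,1 ; 35048

  a_4 = -3·-4 + 3·-3 + -2·-2 + 1·3 = 10
  a_5 = -3·10 + 3·-4 + -2·-3 + 1·-2 = -38
  a_6 = -3·-38 + 3·10 + -2·-4 + 1·-3 = 149
  a_7 = -3·149 + 3·-38 + -2·10 + 1·-4 = -585
  a_8 = -3·-585 + 3·149 + -2·-38 + 1·10 = 2288
  a_9 = -3·2288 + 3·-585 + -2·149 + 1·-38 = -8955
  a_10 = -3·-8955 + 3·2288 + -2·-585 + 1·149 = 35048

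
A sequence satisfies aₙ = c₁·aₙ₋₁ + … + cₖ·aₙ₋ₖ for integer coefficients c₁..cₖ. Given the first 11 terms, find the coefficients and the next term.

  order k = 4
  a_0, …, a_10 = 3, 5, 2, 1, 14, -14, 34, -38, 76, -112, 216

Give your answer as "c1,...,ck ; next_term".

  a_4 = -2·1 + 0·2 + 2·5 + 2·3 = 14
  a_5 = -2·14 + 0·1 + 2·2 + 2·5 = -14
  a_6 = -2·-14 + 0·14 + 2·1 + 2·2 = 34
  a_7 = -2·34 + 0·-14 + 2·14 + 2·1 = -38
  a_8 = -2·-38 + 0·34 + 2·-14 + 2·14 = 76
  a_9 = -2·76 + 0·-38 + 2·34 + 2·-14 = -112
  a_10 = -2·-112 + 0·76 + 2·-38 + 2·34 = 216
  a_11 = -2·216 + 0·-112 + 2·76 + 2·-38 = -356

-2,0,2,2 ; -356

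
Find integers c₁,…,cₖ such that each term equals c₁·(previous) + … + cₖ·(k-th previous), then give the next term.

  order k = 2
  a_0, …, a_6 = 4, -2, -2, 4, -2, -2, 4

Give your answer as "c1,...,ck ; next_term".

-1,-1 ; -2

  a_2 = -1·-2 + -1·4 = -2
  a_3 = -1·-2 + -1·-2 = 4
  a_4 = -1·4 + -1·-2 = -2
  a_5 = -1·-2 + -1·4 = -2
  a_6 = -1·-2 + -1·-2 = 4
  a_7 = -1·4 + -1·-2 = -2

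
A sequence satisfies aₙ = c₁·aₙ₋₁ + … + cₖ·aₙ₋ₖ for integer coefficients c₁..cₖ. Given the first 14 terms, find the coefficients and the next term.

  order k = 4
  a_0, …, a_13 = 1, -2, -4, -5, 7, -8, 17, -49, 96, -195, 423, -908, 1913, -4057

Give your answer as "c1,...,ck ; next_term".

  a_4 = -1·-5 + 1·-4 + -2·-2 + 2·1 = 7
  a_5 = -1·7 + 1·-5 + -2·-4 + 2·-2 = -8
  a_6 = -1·-8 + 1·7 + -2·-5 + 2·-4 = 17
  a_7 = -1·17 + 1·-8 + -2·7 + 2·-5 = -49
  a_8 = -1·-49 + 1·17 + -2·-8 + 2·7 = 96
  a_9 = -1·96 + 1·-49 + -2·17 + 2·-8 = -195
  a_10 = -1·-195 + 1·96 + -2·-49 + 2·17 = 423
  a_11 = -1·423 + 1·-195 + -2·96 + 2·-49 = -908
  a_12 = -1·-908 + 1·423 + -2·-195 + 2·96 = 1913
  a_13 = -1·1913 + 1·-908 + -2·423 + 2·-195 = -4057
  a_14 = -1·-4057 + 1·1913 + -2·-908 + 2·423 = 8632

-1,1,-2,2 ; 8632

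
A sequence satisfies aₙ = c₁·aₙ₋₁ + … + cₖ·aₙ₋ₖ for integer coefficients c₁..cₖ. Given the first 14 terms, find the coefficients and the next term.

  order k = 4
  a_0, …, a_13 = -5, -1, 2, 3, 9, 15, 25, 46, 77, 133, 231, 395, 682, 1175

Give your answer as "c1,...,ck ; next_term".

1,1,1,-1 ; 2021

  a_4 = 1·3 + 1·2 + 1·-1 + -1·-5 = 9
  a_5 = 1·9 + 1·3 + 1·2 + -1·-1 = 15
  a_6 = 1·15 + 1·9 + 1·3 + -1·2 = 25
  a_7 = 1·25 + 1·15 + 1·9 + -1·3 = 46
  a_8 = 1·46 + 1·25 + 1·15 + -1·9 = 77
  a_9 = 1·77 + 1·46 + 1·25 + -1·15 = 133
  a_10 = 1·133 + 1·77 + 1·46 + -1·25 = 231
  a_11 = 1·231 + 1·133 + 1·77 + -1·46 = 395
  a_12 = 1·395 + 1·231 + 1·133 + -1·77 = 682
  a_13 = 1·682 + 1·395 + 1·231 + -1·133 = 1175
  a_14 = 1·1175 + 1·682 + 1·395 + -1·231 = 2021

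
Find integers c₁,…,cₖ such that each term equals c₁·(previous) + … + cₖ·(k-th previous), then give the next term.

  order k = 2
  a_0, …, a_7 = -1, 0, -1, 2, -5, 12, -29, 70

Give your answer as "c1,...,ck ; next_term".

  a_2 = -2·0 + 1·-1 = -1
  a_3 = -2·-1 + 1·0 = 2
  a_4 = -2·2 + 1·-1 = -5
  a_5 = -2·-5 + 1·2 = 12
  a_6 = -2·12 + 1·-5 = -29
  a_7 = -2·-29 + 1·12 = 70
  a_8 = -2·70 + 1·-29 = -169

-2,1 ; -169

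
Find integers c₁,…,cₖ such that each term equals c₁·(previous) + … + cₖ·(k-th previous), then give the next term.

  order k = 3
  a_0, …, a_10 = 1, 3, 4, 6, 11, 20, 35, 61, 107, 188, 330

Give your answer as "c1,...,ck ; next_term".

2,-1,1 ; 579

  a_3 = 2·4 + -1·3 + 1·1 = 6
  a_4 = 2·6 + -1·4 + 1·3 = 11
  a_5 = 2·11 + -1·6 + 1·4 = 20
  a_6 = 2·20 + -1·11 + 1·6 = 35
  a_7 = 2·35 + -1·20 + 1·11 = 61
  a_8 = 2·61 + -1·35 + 1·20 = 107
  a_9 = 2·107 + -1·61 + 1·35 = 188
  a_10 = 2·188 + -1·107 + 1·61 = 330
  a_11 = 2·330 + -1·188 + 1·107 = 579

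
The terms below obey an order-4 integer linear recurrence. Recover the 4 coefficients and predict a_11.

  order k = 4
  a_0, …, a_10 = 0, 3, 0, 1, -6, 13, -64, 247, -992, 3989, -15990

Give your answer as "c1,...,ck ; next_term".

-3,4,-1,-3 ; 64177

  a_4 = -3·1 + 4·0 + -1·3 + -3·0 = -6
  a_5 = -3·-6 + 4·1 + -1·0 + -3·3 = 13
  a_6 = -3·13 + 4·-6 + -1·1 + -3·0 = -64
  a_7 = -3·-64 + 4·13 + -1·-6 + -3·1 = 247
  a_8 = -3·247 + 4·-64 + -1·13 + -3·-6 = -992
  a_9 = -3·-992 + 4·247 + -1·-64 + -3·13 = 3989
  a_10 = -3·3989 + 4·-992 + -1·247 + -3·-64 = -15990
  a_11 = -3·-15990 + 4·3989 + -1·-992 + -3·247 = 64177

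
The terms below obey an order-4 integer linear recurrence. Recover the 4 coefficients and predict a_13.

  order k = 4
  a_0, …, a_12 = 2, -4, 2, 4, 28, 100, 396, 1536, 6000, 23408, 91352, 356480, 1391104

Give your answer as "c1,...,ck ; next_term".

  a_4 = 4·4 + 0·2 + -2·-4 + 2·2 = 28
  a_5 = 4·28 + 0·4 + -2·2 + 2·-4 = 100
  a_6 = 4·100 + 0·28 + -2·4 + 2·2 = 396
  a_7 = 4·396 + 0·100 + -2·28 + 2·4 = 1536
  a_8 = 4·1536 + 0·396 + -2·100 + 2·28 = 6000
  a_9 = 4·6000 + 0·1536 + -2·396 + 2·100 = 23408
  a_10 = 4·23408 + 0·6000 + -2·1536 + 2·396 = 91352
  a_11 = 4·91352 + 0·23408 + -2·6000 + 2·1536 = 356480
  a_12 = 4·356480 + 0·91352 + -2·23408 + 2·6000 = 1391104
  a_13 = 4·1391104 + 0·356480 + -2·91352 + 2·23408 = 5428528

4,0,-2,2 ; 5428528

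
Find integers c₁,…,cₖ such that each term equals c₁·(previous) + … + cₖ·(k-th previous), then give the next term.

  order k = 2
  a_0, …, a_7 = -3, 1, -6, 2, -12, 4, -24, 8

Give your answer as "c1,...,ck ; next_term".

  a_2 = 0·1 + 2·-3 = -6
  a_3 = 0·-6 + 2·1 = 2
  a_4 = 0·2 + 2·-6 = -12
  a_5 = 0·-12 + 2·2 = 4
  a_6 = 0·4 + 2·-12 = -24
  a_7 = 0·-24 + 2·4 = 8
  a_8 = 0·8 + 2·-24 = -48

0,2 ; -48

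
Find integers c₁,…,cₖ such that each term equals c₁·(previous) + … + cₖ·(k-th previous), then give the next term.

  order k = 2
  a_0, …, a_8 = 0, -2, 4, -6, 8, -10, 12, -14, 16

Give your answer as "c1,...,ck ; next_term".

  a_2 = -2·-2 + -1·0 = 4
  a_3 = -2·4 + -1·-2 = -6
  a_4 = -2·-6 + -1·4 = 8
  a_5 = -2·8 + -1·-6 = -10
  a_6 = -2·-10 + -1·8 = 12
  a_7 = -2·12 + -1·-10 = -14
  a_8 = -2·-14 + -1·12 = 16
  a_9 = -2·16 + -1·-14 = -18

-2,-1 ; -18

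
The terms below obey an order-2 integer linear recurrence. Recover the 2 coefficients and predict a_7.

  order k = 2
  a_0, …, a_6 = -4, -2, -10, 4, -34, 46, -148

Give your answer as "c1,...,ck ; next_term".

-1,3 ; 286

  a_2 = -1·-2 + 3·-4 = -10
  a_3 = -1·-10 + 3·-2 = 4
  a_4 = -1·4 + 3·-10 = -34
  a_5 = -1·-34 + 3·4 = 46
  a_6 = -1·46 + 3·-34 = -148
  a_7 = -1·-148 + 3·46 = 286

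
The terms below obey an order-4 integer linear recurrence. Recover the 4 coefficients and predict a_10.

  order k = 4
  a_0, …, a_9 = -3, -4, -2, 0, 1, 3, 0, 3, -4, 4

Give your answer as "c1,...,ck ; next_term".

-1,1,0,-1 ; -8

  a_4 = -1·0 + 1·-2 + 0·-4 + -1·-3 = 1
  a_5 = -1·1 + 1·0 + 0·-2 + -1·-4 = 3
  a_6 = -1·3 + 1·1 + 0·0 + -1·-2 = 0
  a_7 = -1·0 + 1·3 + 0·1 + -1·0 = 3
  a_8 = -1·3 + 1·0 + 0·3 + -1·1 = -4
  a_9 = -1·-4 + 1·3 + 0·0 + -1·3 = 4
  a_10 = -1·4 + 1·-4 + 0·3 + -1·0 = -8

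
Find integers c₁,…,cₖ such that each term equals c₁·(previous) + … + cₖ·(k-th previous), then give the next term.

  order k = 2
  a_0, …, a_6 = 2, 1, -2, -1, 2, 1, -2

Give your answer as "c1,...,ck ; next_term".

0,-1 ; -1

  a_2 = 0·1 + -1·2 = -2
  a_3 = 0·-2 + -1·1 = -1
  a_4 = 0·-1 + -1·-2 = 2
  a_5 = 0·2 + -1·-1 = 1
  a_6 = 0·1 + -1·2 = -2
  a_7 = 0·-2 + -1·1 = -1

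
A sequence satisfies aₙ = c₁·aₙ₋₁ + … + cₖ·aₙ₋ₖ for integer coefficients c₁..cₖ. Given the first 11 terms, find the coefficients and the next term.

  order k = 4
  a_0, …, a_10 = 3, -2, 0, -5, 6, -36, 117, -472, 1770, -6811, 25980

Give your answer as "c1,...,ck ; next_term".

-3,4,3,-1 ; -99402

  a_4 = -3·-5 + 4·0 + 3·-2 + -1·3 = 6
  a_5 = -3·6 + 4·-5 + 3·0 + -1·-2 = -36
  a_6 = -3·-36 + 4·6 + 3·-5 + -1·0 = 117
  a_7 = -3·117 + 4·-36 + 3·6 + -1·-5 = -472
  a_8 = -3·-472 + 4·117 + 3·-36 + -1·6 = 1770
  a_9 = -3·1770 + 4·-472 + 3·117 + -1·-36 = -6811
  a_10 = -3·-6811 + 4·1770 + 3·-472 + -1·117 = 25980
  a_11 = -3·25980 + 4·-6811 + 3·1770 + -1·-472 = -99402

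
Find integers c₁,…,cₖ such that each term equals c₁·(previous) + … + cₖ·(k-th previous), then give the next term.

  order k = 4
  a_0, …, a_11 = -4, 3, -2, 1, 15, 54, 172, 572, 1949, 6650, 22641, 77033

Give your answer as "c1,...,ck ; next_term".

4,-3,3,1 ; 262108

  a_4 = 4·1 + -3·-2 + 3·3 + 1·-4 = 15
  a_5 = 4·15 + -3·1 + 3·-2 + 1·3 = 54
  a_6 = 4·54 + -3·15 + 3·1 + 1·-2 = 172
  a_7 = 4·172 + -3·54 + 3·15 + 1·1 = 572
  a_8 = 4·572 + -3·172 + 3·54 + 1·15 = 1949
  a_9 = 4·1949 + -3·572 + 3·172 + 1·54 = 6650
  a_10 = 4·6650 + -3·1949 + 3·572 + 1·172 = 22641
  a_11 = 4·22641 + -3·6650 + 3·1949 + 1·572 = 77033
  a_12 = 4·77033 + -3·22641 + 3·6650 + 1·1949 = 262108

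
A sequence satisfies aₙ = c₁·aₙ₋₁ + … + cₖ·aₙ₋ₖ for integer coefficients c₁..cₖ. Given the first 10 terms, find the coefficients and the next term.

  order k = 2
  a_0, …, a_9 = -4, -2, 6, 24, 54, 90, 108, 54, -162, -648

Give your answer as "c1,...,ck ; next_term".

  a_2 = 3·-2 + -3·-4 = 6
  a_3 = 3·6 + -3·-2 = 24
  a_4 = 3·24 + -3·6 = 54
  a_5 = 3·54 + -3·24 = 90
  a_6 = 3·90 + -3·54 = 108
  a_7 = 3·108 + -3·90 = 54
  a_8 = 3·54 + -3·108 = -162
  a_9 = 3·-162 + -3·54 = -648
  a_10 = 3·-648 + -3·-162 = -1458

3,-3 ; -1458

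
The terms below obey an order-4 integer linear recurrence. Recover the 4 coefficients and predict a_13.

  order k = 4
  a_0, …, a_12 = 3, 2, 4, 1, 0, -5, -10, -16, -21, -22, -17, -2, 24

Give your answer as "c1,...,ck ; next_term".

1,1,-1,-1 ; 61

  a_4 = 1·1 + 1·4 + -1·2 + -1·3 = 0
  a_5 = 1·0 + 1·1 + -1·4 + -1·2 = -5
  a_6 = 1·-5 + 1·0 + -1·1 + -1·4 = -10
  a_7 = 1·-10 + 1·-5 + -1·0 + -1·1 = -16
  a_8 = 1·-16 + 1·-10 + -1·-5 + -1·0 = -21
  a_9 = 1·-21 + 1·-16 + -1·-10 + -1·-5 = -22
  a_10 = 1·-22 + 1·-21 + -1·-16 + -1·-10 = -17
  a_11 = 1·-17 + 1·-22 + -1·-21 + -1·-16 = -2
  a_12 = 1·-2 + 1·-17 + -1·-22 + -1·-21 = 24
  a_13 = 1·24 + 1·-2 + -1·-17 + -1·-22 = 61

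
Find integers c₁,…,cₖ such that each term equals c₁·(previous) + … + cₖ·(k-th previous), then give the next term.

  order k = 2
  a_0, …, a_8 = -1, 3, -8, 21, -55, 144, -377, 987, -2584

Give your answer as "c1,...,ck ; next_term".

-3,-1 ; 6765

  a_2 = -3·3 + -1·-1 = -8
  a_3 = -3·-8 + -1·3 = 21
  a_4 = -3·21 + -1·-8 = -55
  a_5 = -3·-55 + -1·21 = 144
  a_6 = -3·144 + -1·-55 = -377
  a_7 = -3·-377 + -1·144 = 987
  a_8 = -3·987 + -1·-377 = -2584
  a_9 = -3·-2584 + -1·987 = 6765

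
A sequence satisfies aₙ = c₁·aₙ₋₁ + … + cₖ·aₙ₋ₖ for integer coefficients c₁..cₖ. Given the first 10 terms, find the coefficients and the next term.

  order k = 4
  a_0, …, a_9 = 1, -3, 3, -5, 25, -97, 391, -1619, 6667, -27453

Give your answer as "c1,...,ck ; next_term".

-4,0,-3,-4 ; 113105

  a_4 = -4·-5 + 0·3 + -3·-3 + -4·1 = 25
  a_5 = -4·25 + 0·-5 + -3·3 + -4·-3 = -97
  a_6 = -4·-97 + 0·25 + -3·-5 + -4·3 = 391
  a_7 = -4·391 + 0·-97 + -3·25 + -4·-5 = -1619
  a_8 = -4·-1619 + 0·391 + -3·-97 + -4·25 = 6667
  a_9 = -4·6667 + 0·-1619 + -3·391 + -4·-97 = -27453
  a_10 = -4·-27453 + 0·6667 + -3·-1619 + -4·391 = 113105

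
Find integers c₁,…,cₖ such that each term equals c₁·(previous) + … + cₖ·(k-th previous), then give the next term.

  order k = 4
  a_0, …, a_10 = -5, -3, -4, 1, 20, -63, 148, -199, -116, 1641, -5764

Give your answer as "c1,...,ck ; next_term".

-3,-3,3,-4 ; 12817

  a_4 = -3·1 + -3·-4 + 3·-3 + -4·-5 = 20
  a_5 = -3·20 + -3·1 + 3·-4 + -4·-3 = -63
  a_6 = -3·-63 + -3·20 + 3·1 + -4·-4 = 148
  a_7 = -3·148 + -3·-63 + 3·20 + -4·1 = -199
  a_8 = -3·-199 + -3·148 + 3·-63 + -4·20 = -116
  a_9 = -3·-116 + -3·-199 + 3·148 + -4·-63 = 1641
  a_10 = -3·1641 + -3·-116 + 3·-199 + -4·148 = -5764
  a_11 = -3·-5764 + -3·1641 + 3·-116 + -4·-199 = 12817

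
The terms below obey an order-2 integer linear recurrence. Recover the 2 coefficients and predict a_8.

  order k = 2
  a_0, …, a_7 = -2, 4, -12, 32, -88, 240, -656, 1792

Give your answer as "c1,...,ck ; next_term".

-2,2 ; -4896

  a_2 = -2·4 + 2·-2 = -12
  a_3 = -2·-12 + 2·4 = 32
  a_4 = -2·32 + 2·-12 = -88
  a_5 = -2·-88 + 2·32 = 240
  a_6 = -2·240 + 2·-88 = -656
  a_7 = -2·-656 + 2·240 = 1792
  a_8 = -2·1792 + 2·-656 = -4896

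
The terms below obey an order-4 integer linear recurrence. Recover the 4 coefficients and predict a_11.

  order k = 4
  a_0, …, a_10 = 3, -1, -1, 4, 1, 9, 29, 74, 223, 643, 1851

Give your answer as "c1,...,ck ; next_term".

2,2,2,-1 ; 5360

  a_4 = 2·4 + 2·-1 + 2·-1 + -1·3 = 1
  a_5 = 2·1 + 2·4 + 2·-1 + -1·-1 = 9
  a_6 = 2·9 + 2·1 + 2·4 + -1·-1 = 29
  a_7 = 2·29 + 2·9 + 2·1 + -1·4 = 74
  a_8 = 2·74 + 2·29 + 2·9 + -1·1 = 223
  a_9 = 2·223 + 2·74 + 2·29 + -1·9 = 643
  a_10 = 2·643 + 2·223 + 2·74 + -1·29 = 1851
  a_11 = 2·1851 + 2·643 + 2·223 + -1·74 = 5360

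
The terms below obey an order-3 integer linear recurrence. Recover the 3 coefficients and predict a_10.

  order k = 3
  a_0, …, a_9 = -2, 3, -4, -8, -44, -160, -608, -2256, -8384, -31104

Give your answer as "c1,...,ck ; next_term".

4,0,-4 ; -115392

  a_3 = 4·-4 + 0·3 + -4·-2 = -8
  a_4 = 4·-8 + 0·-4 + -4·3 = -44
  a_5 = 4·-44 + 0·-8 + -4·-4 = -160
  a_6 = 4·-160 + 0·-44 + -4·-8 = -608
  a_7 = 4·-608 + 0·-160 + -4·-44 = -2256
  a_8 = 4·-2256 + 0·-608 + -4·-160 = -8384
  a_9 = 4·-8384 + 0·-2256 + -4·-608 = -31104
  a_10 = 4·-31104 + 0·-8384 + -4·-2256 = -115392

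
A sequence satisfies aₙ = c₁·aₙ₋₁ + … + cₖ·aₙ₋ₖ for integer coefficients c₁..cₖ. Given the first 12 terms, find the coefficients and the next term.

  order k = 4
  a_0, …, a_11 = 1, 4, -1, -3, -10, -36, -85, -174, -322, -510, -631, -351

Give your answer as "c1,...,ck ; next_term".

3,-2,0,-3 ; 1175

  a_4 = 3·-3 + -2·-1 + 0·4 + -3·1 = -10
  a_5 = 3·-10 + -2·-3 + 0·-1 + -3·4 = -36
  a_6 = 3·-36 + -2·-10 + 0·-3 + -3·-1 = -85
  a_7 = 3·-85 + -2·-36 + 0·-10 + -3·-3 = -174
  a_8 = 3·-174 + -2·-85 + 0·-36 + -3·-10 = -322
  a_9 = 3·-322 + -2·-174 + 0·-85 + -3·-36 = -510
  a_10 = 3·-510 + -2·-322 + 0·-174 + -3·-85 = -631
  a_11 = 3·-631 + -2·-510 + 0·-322 + -3·-174 = -351
  a_12 = 3·-351 + -2·-631 + 0·-510 + -3·-322 = 1175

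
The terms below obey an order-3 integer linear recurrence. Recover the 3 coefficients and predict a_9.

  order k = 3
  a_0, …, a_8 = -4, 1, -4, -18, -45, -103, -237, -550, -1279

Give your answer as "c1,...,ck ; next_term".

  a_3 = 3·-4 + -2·1 + 1·-4 = -18
  a_4 = 3·-18 + -2·-4 + 1·1 = -45
  a_5 = 3·-45 + -2·-18 + 1·-4 = -103
  a_6 = 3·-103 + -2·-45 + 1·-18 = -237
  a_7 = 3·-237 + -2·-103 + 1·-45 = -550
  a_8 = 3·-550 + -2·-237 + 1·-103 = -1279
  a_9 = 3·-1279 + -2·-550 + 1·-237 = -2974

3,-2,1 ; -2974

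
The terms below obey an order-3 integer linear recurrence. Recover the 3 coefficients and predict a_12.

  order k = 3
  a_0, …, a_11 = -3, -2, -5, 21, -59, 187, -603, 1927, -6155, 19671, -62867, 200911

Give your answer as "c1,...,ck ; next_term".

  a_3 = -3·-5 + 0·-2 + -2·-3 = 21
  a_4 = -3·21 + 0·-5 + -2·-2 = -59
  a_5 = -3·-59 + 0·21 + -2·-5 = 187
  a_6 = -3·187 + 0·-59 + -2·21 = -603
  a_7 = -3·-603 + 0·187 + -2·-59 = 1927
  a_8 = -3·1927 + 0·-603 + -2·187 = -6155
  a_9 = -3·-6155 + 0·1927 + -2·-603 = 19671
  a_10 = -3·19671 + 0·-6155 + -2·1927 = -62867
  a_11 = -3·-62867 + 0·19671 + -2·-6155 = 200911
  a_12 = -3·200911 + 0·-62867 + -2·19671 = -642075

-3,0,-2 ; -642075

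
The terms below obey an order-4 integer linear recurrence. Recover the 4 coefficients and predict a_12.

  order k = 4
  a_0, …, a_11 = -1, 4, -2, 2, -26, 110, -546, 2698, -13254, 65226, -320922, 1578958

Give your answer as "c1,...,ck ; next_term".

-4,4,-3,-2 ; -7768690

  a_4 = -4·2 + 4·-2 + -3·4 + -2·-1 = -26
  a_5 = -4·-26 + 4·2 + -3·-2 + -2·4 = 110
  a_6 = -4·110 + 4·-26 + -3·2 + -2·-2 = -546
  a_7 = -4·-546 + 4·110 + -3·-26 + -2·2 = 2698
  a_8 = -4·2698 + 4·-546 + -3·110 + -2·-26 = -13254
  a_9 = -4·-13254 + 4·2698 + -3·-546 + -2·110 = 65226
  a_10 = -4·65226 + 4·-13254 + -3·2698 + -2·-546 = -320922
  a_11 = -4·-320922 + 4·65226 + -3·-13254 + -2·2698 = 1578958
  a_12 = -4·1578958 + 4·-320922 + -3·65226 + -2·-13254 = -7768690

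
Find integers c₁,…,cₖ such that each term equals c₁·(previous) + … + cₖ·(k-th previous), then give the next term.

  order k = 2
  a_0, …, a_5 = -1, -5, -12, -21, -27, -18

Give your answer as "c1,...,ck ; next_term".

  a_2 = 3·-5 + -3·-1 = -12
  a_3 = 3·-12 + -3·-5 = -21
  a_4 = 3·-21 + -3·-12 = -27
  a_5 = 3·-27 + -3·-21 = -18
  a_6 = 3·-18 + -3·-27 = 27

3,-3 ; 27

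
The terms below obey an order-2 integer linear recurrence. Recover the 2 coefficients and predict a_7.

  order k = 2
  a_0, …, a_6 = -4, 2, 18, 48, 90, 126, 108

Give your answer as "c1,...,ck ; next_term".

3,-3 ; -54

  a_2 = 3·2 + -3·-4 = 18
  a_3 = 3·18 + -3·2 = 48
  a_4 = 3·48 + -3·18 = 90
  a_5 = 3·90 + -3·48 = 126
  a_6 = 3·126 + -3·90 = 108
  a_7 = 3·108 + -3·126 = -54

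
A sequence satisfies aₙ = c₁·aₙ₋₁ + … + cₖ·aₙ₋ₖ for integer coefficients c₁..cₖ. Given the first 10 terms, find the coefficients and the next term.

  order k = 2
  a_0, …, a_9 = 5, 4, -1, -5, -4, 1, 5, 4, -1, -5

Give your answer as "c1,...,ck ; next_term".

1,-1 ; -4

  a_2 = 1·4 + -1·5 = -1
  a_3 = 1·-1 + -1·4 = -5
  a_4 = 1·-5 + -1·-1 = -4
  a_5 = 1·-4 + -1·-5 = 1
  a_6 = 1·1 + -1·-4 = 5
  a_7 = 1·5 + -1·1 = 4
  a_8 = 1·4 + -1·5 = -1
  a_9 = 1·-1 + -1·4 = -5
  a_10 = 1·-5 + -1·-1 = -4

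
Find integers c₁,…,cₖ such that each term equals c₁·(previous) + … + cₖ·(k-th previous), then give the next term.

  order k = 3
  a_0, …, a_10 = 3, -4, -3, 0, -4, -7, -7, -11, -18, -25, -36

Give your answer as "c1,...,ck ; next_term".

  a_3 = 1·-3 + 0·-4 + 1·3 = 0
  a_4 = 1·0 + 0·-3 + 1·-4 = -4
  a_5 = 1·-4 + 0·0 + 1·-3 = -7
  a_6 = 1·-7 + 0·-4 + 1·0 = -7
  a_7 = 1·-7 + 0·-7 + 1·-4 = -11
  a_8 = 1·-11 + 0·-7 + 1·-7 = -18
  a_9 = 1·-18 + 0·-11 + 1·-7 = -25
  a_10 = 1·-25 + 0·-18 + 1·-11 = -36
  a_11 = 1·-36 + 0·-25 + 1·-18 = -54

1,0,1 ; -54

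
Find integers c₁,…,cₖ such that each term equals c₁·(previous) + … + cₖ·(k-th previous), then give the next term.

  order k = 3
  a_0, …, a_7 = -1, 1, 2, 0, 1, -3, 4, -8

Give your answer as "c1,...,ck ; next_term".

-1,1,-1 ; 15

  a_3 = -1·2 + 1·1 + -1·-1 = 0
  a_4 = -1·0 + 1·2 + -1·1 = 1
  a_5 = -1·1 + 1·0 + -1·2 = -3
  a_6 = -1·-3 + 1·1 + -1·0 = 4
  a_7 = -1·4 + 1·-3 + -1·1 = -8
  a_8 = -1·-8 + 1·4 + -1·-3 = 15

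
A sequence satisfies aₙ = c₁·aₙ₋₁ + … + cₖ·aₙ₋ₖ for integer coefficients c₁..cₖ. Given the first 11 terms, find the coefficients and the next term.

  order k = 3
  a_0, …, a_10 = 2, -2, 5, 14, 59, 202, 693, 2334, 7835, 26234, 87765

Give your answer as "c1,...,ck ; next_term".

  a_3 = 4·5 + -1·-2 + -4·2 = 14
  a_4 = 4·14 + -1·5 + -4·-2 = 59
  a_5 = 4·59 + -1·14 + -4·5 = 202
  a_6 = 4·202 + -1·59 + -4·14 = 693
  a_7 = 4·693 + -1·202 + -4·59 = 2334
  a_8 = 4·2334 + -1·693 + -4·202 = 7835
  a_9 = 4·7835 + -1·2334 + -4·693 = 26234
  a_10 = 4·26234 + -1·7835 + -4·2334 = 87765
  a_11 = 4·87765 + -1·26234 + -4·7835 = 293486

4,-1,-4 ; 293486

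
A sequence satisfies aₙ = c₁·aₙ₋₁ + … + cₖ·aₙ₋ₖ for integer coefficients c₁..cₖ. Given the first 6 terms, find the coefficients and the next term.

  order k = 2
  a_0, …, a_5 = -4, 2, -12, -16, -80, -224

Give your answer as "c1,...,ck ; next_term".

2,4 ; -768

  a_2 = 2·2 + 4·-4 = -12
  a_3 = 2·-12 + 4·2 = -16
  a_4 = 2·-16 + 4·-12 = -80
  a_5 = 2·-80 + 4·-16 = -224
  a_6 = 2·-224 + 4·-80 = -768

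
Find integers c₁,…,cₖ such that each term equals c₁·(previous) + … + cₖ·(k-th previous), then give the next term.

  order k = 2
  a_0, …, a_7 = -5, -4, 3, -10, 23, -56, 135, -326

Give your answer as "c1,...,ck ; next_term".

  a_2 = -2·-4 + 1·-5 = 3
  a_3 = -2·3 + 1·-4 = -10
  a_4 = -2·-10 + 1·3 = 23
  a_5 = -2·23 + 1·-10 = -56
  a_6 = -2·-56 + 1·23 = 135
  a_7 = -2·135 + 1·-56 = -326
  a_8 = -2·-326 + 1·135 = 787

-2,1 ; 787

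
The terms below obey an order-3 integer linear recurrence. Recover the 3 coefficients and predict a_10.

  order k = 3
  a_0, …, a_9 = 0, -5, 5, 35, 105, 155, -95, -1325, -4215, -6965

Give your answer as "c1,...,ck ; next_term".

  a_3 = 3·5 + -4·-5 + -4·0 = 35
  a_4 = 3·35 + -4·5 + -4·-5 = 105
  a_5 = 3·105 + -4·35 + -4·5 = 155
  a_6 = 3·155 + -4·105 + -4·35 = -95
  a_7 = 3·-95 + -4·155 + -4·105 = -1325
  a_8 = 3·-1325 + -4·-95 + -4·155 = -4215
  a_9 = 3·-4215 + -4·-1325 + -4·-95 = -6965
  a_10 = 3·-6965 + -4·-4215 + -4·-1325 = 1265

3,-4,-4 ; 1265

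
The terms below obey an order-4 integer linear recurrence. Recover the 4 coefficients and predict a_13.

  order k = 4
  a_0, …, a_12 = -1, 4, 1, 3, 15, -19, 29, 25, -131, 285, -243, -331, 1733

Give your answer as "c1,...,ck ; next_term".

-1,0,4,-2 ; -3275

  a_4 = -1·3 + 0·1 + 4·4 + -2·-1 = 15
  a_5 = -1·15 + 0·3 + 4·1 + -2·4 = -19
  a_6 = -1·-19 + 0·15 + 4·3 + -2·1 = 29
  a_7 = -1·29 + 0·-19 + 4·15 + -2·3 = 25
  a_8 = -1·25 + 0·29 + 4·-19 + -2·15 = -131
  a_9 = -1·-131 + 0·25 + 4·29 + -2·-19 = 285
  a_10 = -1·285 + 0·-131 + 4·25 + -2·29 = -243
  a_11 = -1·-243 + 0·285 + 4·-131 + -2·25 = -331
  a_12 = -1·-331 + 0·-243 + 4·285 + -2·-131 = 1733
  a_13 = -1·1733 + 0·-331 + 4·-243 + -2·285 = -3275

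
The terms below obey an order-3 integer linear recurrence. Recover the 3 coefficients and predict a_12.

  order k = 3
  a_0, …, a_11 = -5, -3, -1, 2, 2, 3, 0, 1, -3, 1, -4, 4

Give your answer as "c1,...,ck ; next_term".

  a_3 = 0·-1 + 1·-3 + -1·-5 = 2
  a_4 = 0·2 + 1·-1 + -1·-3 = 2
  a_5 = 0·2 + 1·2 + -1·-1 = 3
  a_6 = 0·3 + 1·2 + -1·2 = 0
  a_7 = 0·0 + 1·3 + -1·2 = 1
  a_8 = 0·1 + 1·0 + -1·3 = -3
  a_9 = 0·-3 + 1·1 + -1·0 = 1
  a_10 = 0·1 + 1·-3 + -1·1 = -4
  a_11 = 0·-4 + 1·1 + -1·-3 = 4
  a_12 = 0·4 + 1·-4 + -1·1 = -5

0,1,-1 ; -5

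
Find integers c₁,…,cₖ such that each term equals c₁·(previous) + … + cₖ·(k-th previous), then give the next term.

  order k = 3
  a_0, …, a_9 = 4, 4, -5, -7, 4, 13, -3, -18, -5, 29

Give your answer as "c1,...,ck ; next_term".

  a_3 = -1·-5 + -1·4 + -2·4 = -7
  a_4 = -1·-7 + -1·-5 + -2·4 = 4
  a_5 = -1·4 + -1·-7 + -2·-5 = 13
  a_6 = -1·13 + -1·4 + -2·-7 = -3
  a_7 = -1·-3 + -1·13 + -2·4 = -18
  a_8 = -1·-18 + -1·-3 + -2·13 = -5
  a_9 = -1·-5 + -1·-18 + -2·-3 = 29
  a_10 = -1·29 + -1·-5 + -2·-18 = 12

-1,-1,-2 ; 12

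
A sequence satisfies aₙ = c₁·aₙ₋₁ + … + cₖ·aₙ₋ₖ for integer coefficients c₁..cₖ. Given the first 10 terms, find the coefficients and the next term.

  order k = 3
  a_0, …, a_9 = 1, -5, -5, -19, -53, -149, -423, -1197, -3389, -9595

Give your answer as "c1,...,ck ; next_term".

  a_3 = 2·-5 + 2·-5 + 1·1 = -19
  a_4 = 2·-19 + 2·-5 + 1·-5 = -53
  a_5 = 2·-53 + 2·-19 + 1·-5 = -149
  a_6 = 2·-149 + 2·-53 + 1·-19 = -423
  a_7 = 2·-423 + 2·-149 + 1·-53 = -1197
  a_8 = 2·-1197 + 2·-423 + 1·-149 = -3389
  a_9 = 2·-3389 + 2·-1197 + 1·-423 = -9595
  a_10 = 2·-9595 + 2·-3389 + 1·-1197 = -27165

2,2,1 ; -27165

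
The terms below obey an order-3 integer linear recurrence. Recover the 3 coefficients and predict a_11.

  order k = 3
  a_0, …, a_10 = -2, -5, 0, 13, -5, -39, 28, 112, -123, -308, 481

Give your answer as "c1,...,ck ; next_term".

0,-3,1 ; 801

  a_3 = 0·0 + -3·-5 + 1·-2 = 13
  a_4 = 0·13 + -3·0 + 1·-5 = -5
  a_5 = 0·-5 + -3·13 + 1·0 = -39
  a_6 = 0·-39 + -3·-5 + 1·13 = 28
  a_7 = 0·28 + -3·-39 + 1·-5 = 112
  a_8 = 0·112 + -3·28 + 1·-39 = -123
  a_9 = 0·-123 + -3·112 + 1·28 = -308
  a_10 = 0·-308 + -3·-123 + 1·112 = 481
  a_11 = 0·481 + -3·-308 + 1·-123 = 801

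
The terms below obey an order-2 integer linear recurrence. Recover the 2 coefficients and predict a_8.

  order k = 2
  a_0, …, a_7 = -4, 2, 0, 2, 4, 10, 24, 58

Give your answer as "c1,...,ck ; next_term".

2,1 ; 140

  a_2 = 2·2 + 1·-4 = 0
  a_3 = 2·0 + 1·2 = 2
  a_4 = 2·2 + 1·0 = 4
  a_5 = 2·4 + 1·2 = 10
  a_6 = 2·10 + 1·4 = 24
  a_7 = 2·24 + 1·10 = 58
  a_8 = 2·58 + 1·24 = 140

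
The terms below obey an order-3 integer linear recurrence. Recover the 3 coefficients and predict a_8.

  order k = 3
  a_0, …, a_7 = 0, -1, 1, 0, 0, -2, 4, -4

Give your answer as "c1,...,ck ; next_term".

  a_3 = -2·1 + -2·-1 + -2·0 = 0
  a_4 = -2·0 + -2·1 + -2·-1 = 0
  a_5 = -2·0 + -2·0 + -2·1 = -2
  a_6 = -2·-2 + -2·0 + -2·0 = 4
  a_7 = -2·4 + -2·-2 + -2·0 = -4
  a_8 = -2·-4 + -2·4 + -2·-2 = 4

-2,-2,-2 ; 4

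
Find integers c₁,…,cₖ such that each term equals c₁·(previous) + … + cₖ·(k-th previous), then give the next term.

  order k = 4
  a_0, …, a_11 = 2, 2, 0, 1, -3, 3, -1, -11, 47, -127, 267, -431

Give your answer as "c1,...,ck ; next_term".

  a_4 = -3·1 + -2·0 + 2·2 + -2·2 = -3
  a_5 = -3·-3 + -2·1 + 2·0 + -2·2 = 3
  a_6 = -3·3 + -2·-3 + 2·1 + -2·0 = -1
  a_7 = -3·-1 + -2·3 + 2·-3 + -2·1 = -11
  a_8 = -3·-11 + -2·-1 + 2·3 + -2·-3 = 47
  a_9 = -3·47 + -2·-11 + 2·-1 + -2·3 = -127
  a_10 = -3·-127 + -2·47 + 2·-11 + -2·-1 = 267
  a_11 = -3·267 + -2·-127 + 2·47 + -2·-11 = -431
  a_12 = -3·-431 + -2·267 + 2·-127 + -2·47 = 411

-3,-2,2,-2 ; 411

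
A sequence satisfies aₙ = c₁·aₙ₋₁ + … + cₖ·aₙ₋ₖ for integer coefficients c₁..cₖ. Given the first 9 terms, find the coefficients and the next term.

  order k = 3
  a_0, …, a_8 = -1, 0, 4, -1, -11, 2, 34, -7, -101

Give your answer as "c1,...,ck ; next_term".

-1,-3,-3 ; 20

  a_3 = -1·4 + -3·0 + -3·-1 = -1
  a_4 = -1·-1 + -3·4 + -3·0 = -11
  a_5 = -1·-11 + -3·-1 + -3·4 = 2
  a_6 = -1·2 + -3·-11 + -3·-1 = 34
  a_7 = -1·34 + -3·2 + -3·-11 = -7
  a_8 = -1·-7 + -3·34 + -3·2 = -101
  a_9 = -1·-101 + -3·-7 + -3·34 = 20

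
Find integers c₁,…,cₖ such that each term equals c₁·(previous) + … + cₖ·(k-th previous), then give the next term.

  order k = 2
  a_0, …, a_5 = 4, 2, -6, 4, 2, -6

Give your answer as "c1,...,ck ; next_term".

-1,-1 ; 4

  a_2 = -1·2 + -1·4 = -6
  a_3 = -1·-6 + -1·2 = 4
  a_4 = -1·4 + -1·-6 = 2
  a_5 = -1·2 + -1·4 = -6
  a_6 = -1·-6 + -1·2 = 4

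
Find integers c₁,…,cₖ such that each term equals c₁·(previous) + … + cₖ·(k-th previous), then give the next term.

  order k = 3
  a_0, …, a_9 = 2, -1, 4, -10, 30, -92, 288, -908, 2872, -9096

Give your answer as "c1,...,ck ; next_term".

  a_3 = -4·4 + -2·-1 + 2·2 = -10
  a_4 = -4·-10 + -2·4 + 2·-1 = 30
  a_5 = -4·30 + -2·-10 + 2·4 = -92
  a_6 = -4·-92 + -2·30 + 2·-10 = 288
  a_7 = -4·288 + -2·-92 + 2·30 = -908
  a_8 = -4·-908 + -2·288 + 2·-92 = 2872
  a_9 = -4·2872 + -2·-908 + 2·288 = -9096
  a_10 = -4·-9096 + -2·2872 + 2·-908 = 28824

-4,-2,2 ; 28824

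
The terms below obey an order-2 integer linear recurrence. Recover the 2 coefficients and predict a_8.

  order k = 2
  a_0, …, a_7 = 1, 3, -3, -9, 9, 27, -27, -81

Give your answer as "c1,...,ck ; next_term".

0,-3 ; 81

  a_2 = 0·3 + -3·1 = -3
  a_3 = 0·-3 + -3·3 = -9
  a_4 = 0·-9 + -3·-3 = 9
  a_5 = 0·9 + -3·-9 = 27
  a_6 = 0·27 + -3·9 = -27
  a_7 = 0·-27 + -3·27 = -81
  a_8 = 0·-81 + -3·-27 = 81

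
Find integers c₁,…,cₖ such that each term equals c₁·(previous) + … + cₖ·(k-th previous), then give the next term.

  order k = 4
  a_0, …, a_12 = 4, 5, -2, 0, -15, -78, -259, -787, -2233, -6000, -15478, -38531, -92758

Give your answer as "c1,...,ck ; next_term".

4,-3,-1,-4 ; -215961

  a_4 = 4·0 + -3·-2 + -1·5 + -4·4 = -15
  a_5 = 4·-15 + -3·0 + -1·-2 + -4·5 = -78
  a_6 = 4·-78 + -3·-15 + -1·0 + -4·-2 = -259
  a_7 = 4·-259 + -3·-78 + -1·-15 + -4·0 = -787
  a_8 = 4·-787 + -3·-259 + -1·-78 + -4·-15 = -2233
  a_9 = 4·-2233 + -3·-787 + -1·-259 + -4·-78 = -6000
  a_10 = 4·-6000 + -3·-2233 + -1·-787 + -4·-259 = -15478
  a_11 = 4·-15478 + -3·-6000 + -1·-2233 + -4·-787 = -38531
  a_12 = 4·-38531 + -3·-15478 + -1·-6000 + -4·-2233 = -92758
  a_13 = 4·-92758 + -3·-38531 + -1·-15478 + -4·-6000 = -215961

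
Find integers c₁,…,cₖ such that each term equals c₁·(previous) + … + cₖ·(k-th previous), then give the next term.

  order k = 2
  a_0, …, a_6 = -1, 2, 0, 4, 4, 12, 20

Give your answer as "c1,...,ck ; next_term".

1,2 ; 44

  a_2 = 1·2 + 2·-1 = 0
  a_3 = 1·0 + 2·2 = 4
  a_4 = 1·4 + 2·0 = 4
  a_5 = 1·4 + 2·4 = 12
  a_6 = 1·12 + 2·4 = 20
  a_7 = 1·20 + 2·12 = 44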